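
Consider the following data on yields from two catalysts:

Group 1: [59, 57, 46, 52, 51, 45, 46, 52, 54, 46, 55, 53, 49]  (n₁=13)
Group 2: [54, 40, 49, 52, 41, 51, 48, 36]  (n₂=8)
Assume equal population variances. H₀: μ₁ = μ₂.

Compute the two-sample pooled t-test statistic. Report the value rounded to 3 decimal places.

x̄₁=51.154, s₁=4.525, n₁=13
x̄₂=46.375, s₂=6.523, n₂=8
s_p² = [12·4.525² + 7·6.523²]/19 = 28.6088
SE = √(s_p²·(1/13+1/8)) = 2.4035
t = (51.154−46.375)/2.4035 = 1.9883
df = 19

test statistic = 1.988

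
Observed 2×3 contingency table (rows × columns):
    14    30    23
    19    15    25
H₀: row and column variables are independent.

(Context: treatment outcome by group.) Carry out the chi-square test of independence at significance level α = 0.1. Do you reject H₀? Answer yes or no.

Row totals [67, 59], col totals [33, 45, 48], n=126
χ² = (14−17.55)²/17.55 + (30−23.93)²/23.93 + (23−25.52)²/25.52 + (19−15.45)²/15.45 + (15−21.07)²/21.07 + (25−22.48)²/22.48 = 5.3546
df = 2
p-value (upper-tail) = 0.06875
At α=0.1: p < α → reject H₀

reject H₀: yes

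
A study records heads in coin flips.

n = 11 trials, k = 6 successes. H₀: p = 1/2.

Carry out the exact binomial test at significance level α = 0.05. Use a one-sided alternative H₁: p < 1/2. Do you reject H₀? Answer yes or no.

reject H₀: no

Exact binomial: n=11, k=6, p₀=1/2=0.5000
P(X≤6) from Σ C(n,i)·p₀^i·(1−p₀)^(n−i)
p-value (one-sided, H₁ less) = 0.72559
At α=0.05: p ≥ α → fail to reject H₀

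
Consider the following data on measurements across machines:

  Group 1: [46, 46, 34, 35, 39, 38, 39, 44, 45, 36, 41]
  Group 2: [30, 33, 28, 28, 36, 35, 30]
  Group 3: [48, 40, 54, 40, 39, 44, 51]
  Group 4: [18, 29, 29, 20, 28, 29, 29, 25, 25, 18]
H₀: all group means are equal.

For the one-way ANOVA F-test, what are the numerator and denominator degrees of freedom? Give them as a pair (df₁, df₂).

degrees of freedom = [3, 31]

k = 4 groups, N = 35 total
df = (k−1, N−k) = (4−1, 35−4) = (3, 31)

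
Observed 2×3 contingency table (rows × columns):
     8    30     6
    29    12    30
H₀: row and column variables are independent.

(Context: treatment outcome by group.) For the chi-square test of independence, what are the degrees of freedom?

df = (r−1)(c−1) = (2−1)·(3−1) = 2

degrees of freedom = 2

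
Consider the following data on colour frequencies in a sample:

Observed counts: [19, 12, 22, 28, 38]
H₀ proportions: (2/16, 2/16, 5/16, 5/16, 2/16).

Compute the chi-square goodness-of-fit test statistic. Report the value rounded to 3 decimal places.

n = 119; E_i = n·p_i = [14.88, 14.88, 37.19, 37.19, 14.88]
χ² = (19−14.88)²/14.88 + (12−14.88)²/14.88 + (22−37.19)²/37.19 + (28−37.19)²/37.19 + (38−14.88)²/14.88 = 46.1227
df = 4

test statistic = 46.123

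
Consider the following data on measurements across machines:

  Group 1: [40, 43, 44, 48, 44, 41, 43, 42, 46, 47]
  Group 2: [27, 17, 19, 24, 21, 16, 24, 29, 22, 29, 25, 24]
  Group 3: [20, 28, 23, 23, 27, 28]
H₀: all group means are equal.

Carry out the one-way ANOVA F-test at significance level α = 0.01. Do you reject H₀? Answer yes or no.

reject H₀: yes

Group means [43.80, 23.08, 24.83], grand mean 30.857
SSB = Σnᵢ(x̄ᵢ−x̄)² = 2618.079; SSW = ΣΣ(x−x̄ᵢ)² = 315.350
MSB = 2618.079/2 = 1309.0393; MSW = 315.350/25 = 12.6140
F = MSB/MSW = 103.7767
df = (2, 25)
p-value (upper-tail) = 0.00000
At α=0.01: p < α → reject H₀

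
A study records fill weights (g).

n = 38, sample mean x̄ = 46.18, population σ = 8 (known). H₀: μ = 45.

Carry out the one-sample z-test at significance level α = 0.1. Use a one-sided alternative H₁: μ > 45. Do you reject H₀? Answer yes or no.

SE = σ/√n = 8/√38 = 1.2978
z = (x̄−μ₀)/SE = (46.18−45)/1.2978 = 0.9093
p-value (one-sided, H₁ greater) = 0.18161
At α=0.1: p ≥ α → fail to reject H₀

reject H₀: no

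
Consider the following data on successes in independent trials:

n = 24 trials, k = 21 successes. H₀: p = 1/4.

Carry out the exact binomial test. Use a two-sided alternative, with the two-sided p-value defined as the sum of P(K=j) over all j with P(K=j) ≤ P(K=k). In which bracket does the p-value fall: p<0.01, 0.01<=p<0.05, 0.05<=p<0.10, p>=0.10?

p-value bracket: p<0.01

Exact binomial: n=24, k=21, p₀=1/4=0.2500
P(X=j) = C(n,j)·p₀^j·(1−p₀)^(n−j); p = Σ P(X=j) over j with P(X=j) ≤ P(X=21)
p-value (two-sided) = 0.00000
→ bracket: p<0.01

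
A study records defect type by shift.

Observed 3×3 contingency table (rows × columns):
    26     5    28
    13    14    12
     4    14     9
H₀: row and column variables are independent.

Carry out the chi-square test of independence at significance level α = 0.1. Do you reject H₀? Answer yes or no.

reject H₀: yes

Row totals [59, 39, 27], col totals [43, 33, 49], n=125
χ² = (26−20.30)²/20.30 + (5−15.58)²/15.58 + (28−23.13)²/23.13 + (13−13.42)²/13.42 + (14−10.30)²/10.30 + (12−15.29)²/15.29 + (4−9.29)²/9.29 + (14−7.13)²/7.13 + (9−10.58)²/10.58 = 21.7359
df = 4
p-value (upper-tail) = 0.00023
At α=0.1: p < α → reject H₀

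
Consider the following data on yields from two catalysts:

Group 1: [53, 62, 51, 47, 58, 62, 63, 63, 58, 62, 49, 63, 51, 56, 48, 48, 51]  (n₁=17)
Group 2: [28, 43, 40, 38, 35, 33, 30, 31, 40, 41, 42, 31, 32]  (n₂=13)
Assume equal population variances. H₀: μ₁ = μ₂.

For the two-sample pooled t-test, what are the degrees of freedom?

df = n₁ + n₂ − 2 = 17 + 13 − 2 = 28

degrees of freedom = 28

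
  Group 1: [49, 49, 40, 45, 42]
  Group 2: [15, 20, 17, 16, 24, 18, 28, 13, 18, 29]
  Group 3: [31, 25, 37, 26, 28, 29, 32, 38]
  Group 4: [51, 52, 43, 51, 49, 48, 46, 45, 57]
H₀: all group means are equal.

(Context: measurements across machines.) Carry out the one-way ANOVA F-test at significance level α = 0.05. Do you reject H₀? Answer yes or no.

reject H₀: yes

Group means [45.00, 19.80, 30.75, 49.11], grand mean 34.719
SSB = Σnᵢ(x̄ᵢ−x̄)² = 4744.480; SSW = ΣΣ(x−x̄ᵢ)² = 635.989
MSB = 4744.480/3 = 1581.4933; MSW = 635.989/28 = 22.7139
F = MSB/MSW = 69.6267
df = (3, 28)
p-value (upper-tail) = 0.00000
At α=0.05: p < α → reject H₀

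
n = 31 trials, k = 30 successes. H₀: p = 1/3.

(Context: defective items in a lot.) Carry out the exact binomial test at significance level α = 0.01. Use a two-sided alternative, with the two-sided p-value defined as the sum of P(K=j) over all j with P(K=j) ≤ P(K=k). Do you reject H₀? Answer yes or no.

reject H₀: yes

Exact binomial: n=31, k=30, p₀=1/3=0.3333
P(X=j) = C(n,j)·p₀^j·(1−p₀)^(n−j); p = Σ P(X=j) over j with P(X=j) ≤ P(X=30)
p-value (two-sided) = 0.00000
At α=0.01: p < α → reject H₀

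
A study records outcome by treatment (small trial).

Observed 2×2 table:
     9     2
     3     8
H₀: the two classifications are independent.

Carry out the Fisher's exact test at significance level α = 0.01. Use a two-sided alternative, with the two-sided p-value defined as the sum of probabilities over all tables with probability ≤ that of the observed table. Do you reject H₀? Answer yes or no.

Margins: r₁=11, r₂=11, c₁=12, c₂=10, n=22
p_obs = C(11,9)·C(11,3)/C(22,12); sum pmf over tables with pmf ≤ p_obs
p-value (two-sided) = 0.02997
At α=0.01: p ≥ α → fail to reject H₀

reject H₀: no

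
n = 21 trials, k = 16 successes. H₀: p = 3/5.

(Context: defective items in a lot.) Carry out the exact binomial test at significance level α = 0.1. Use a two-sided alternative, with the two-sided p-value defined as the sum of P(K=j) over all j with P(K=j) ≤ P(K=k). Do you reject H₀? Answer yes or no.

reject H₀: no

Exact binomial: n=21, k=16, p₀=3/5=0.6000
P(X=j) = C(n,j)·p₀^j·(1−p₀)^(n−j); p = Σ P(X=j) over j with P(X=j) ≤ P(X=16)
p-value (two-sided) = 0.18066
At α=0.1: p ≥ α → fail to reject H₀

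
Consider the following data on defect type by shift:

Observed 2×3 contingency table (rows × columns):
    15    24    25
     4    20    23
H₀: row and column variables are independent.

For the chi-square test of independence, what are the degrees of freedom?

df = (r−1)(c−1) = (2−1)·(3−1) = 2

degrees of freedom = 2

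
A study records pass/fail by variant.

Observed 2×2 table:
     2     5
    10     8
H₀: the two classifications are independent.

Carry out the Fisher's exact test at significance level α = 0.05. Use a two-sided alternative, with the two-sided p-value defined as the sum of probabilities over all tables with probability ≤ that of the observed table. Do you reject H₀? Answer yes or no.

reject H₀: no

Margins: r₁=7, r₂=18, c₁=12, c₂=13, n=25
p_obs = C(7,2)·C(18,10)/C(25,12); sum pmf over tables with pmf ≤ p_obs
p-value (two-sided) = 0.37826
At α=0.05: p ≥ α → fail to reject H₀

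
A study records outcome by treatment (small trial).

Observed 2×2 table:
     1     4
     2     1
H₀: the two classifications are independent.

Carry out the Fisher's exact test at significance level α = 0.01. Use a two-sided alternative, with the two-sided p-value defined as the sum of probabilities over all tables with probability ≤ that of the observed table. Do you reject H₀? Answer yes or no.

Margins: r₁=5, r₂=3, c₁=3, c₂=5, n=8
p_obs = C(5,1)·C(3,2)/C(8,3); sum pmf over tables with pmf ≤ p_obs
p-value (two-sided) = 0.46429
At α=0.01: p ≥ α → fail to reject H₀

reject H₀: no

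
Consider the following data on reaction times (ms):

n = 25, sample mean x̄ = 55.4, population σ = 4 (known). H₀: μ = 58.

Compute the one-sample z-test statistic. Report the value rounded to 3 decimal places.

test statistic = -3.250

SE = σ/√n = 4/√25 = 0.8000
z = (x̄−μ₀)/SE = (55.4−58)/0.8000 = -3.2500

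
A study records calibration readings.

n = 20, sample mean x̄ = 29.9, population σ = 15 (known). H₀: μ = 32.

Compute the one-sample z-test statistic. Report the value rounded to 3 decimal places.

SE = σ/√n = 15/√20 = 3.3541
z = (x̄−μ₀)/SE = (29.9−32)/3.3541 = -0.6261

test statistic = -0.626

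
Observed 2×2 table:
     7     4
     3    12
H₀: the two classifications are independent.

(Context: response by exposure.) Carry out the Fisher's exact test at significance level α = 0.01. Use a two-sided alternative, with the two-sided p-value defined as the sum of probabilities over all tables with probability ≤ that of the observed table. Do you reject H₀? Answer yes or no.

reject H₀: no

Margins: r₁=11, r₂=15, c₁=10, c₂=16, n=26
p_obs = C(11,7)·C(15,3)/C(26,10); sum pmf over tables with pmf ≤ p_obs
p-value (two-sided) = 0.04262
At α=0.01: p ≥ α → fail to reject H₀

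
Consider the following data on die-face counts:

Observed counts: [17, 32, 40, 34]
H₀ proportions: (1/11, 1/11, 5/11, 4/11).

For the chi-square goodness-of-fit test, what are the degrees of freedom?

df = k − 1 = 4 − 1 = 3

degrees of freedom = 3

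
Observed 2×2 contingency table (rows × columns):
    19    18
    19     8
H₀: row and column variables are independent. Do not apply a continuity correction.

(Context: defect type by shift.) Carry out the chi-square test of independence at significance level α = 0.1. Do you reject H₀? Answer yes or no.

reject H₀: no

Row totals [37, 27], col totals [38, 26], n=64
χ² = (19−21.97)²/21.97 + (18−15.03)²/15.03 + (19−16.03)²/16.03 + (8−10.97)²/10.97 = 2.3408
df = 1
p-value (upper-tail) = 0.12602
At α=0.1: p ≥ α → fail to reject H₀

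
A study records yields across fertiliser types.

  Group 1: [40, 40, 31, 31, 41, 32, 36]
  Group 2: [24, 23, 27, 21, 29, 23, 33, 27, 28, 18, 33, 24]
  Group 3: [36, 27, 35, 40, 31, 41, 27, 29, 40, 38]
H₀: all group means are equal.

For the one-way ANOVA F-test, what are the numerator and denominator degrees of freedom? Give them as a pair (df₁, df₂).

k = 3 groups, N = 29 total
df = (k−1, N−k) = (3−1, 29−3) = (2, 26)

degrees of freedom = [2, 26]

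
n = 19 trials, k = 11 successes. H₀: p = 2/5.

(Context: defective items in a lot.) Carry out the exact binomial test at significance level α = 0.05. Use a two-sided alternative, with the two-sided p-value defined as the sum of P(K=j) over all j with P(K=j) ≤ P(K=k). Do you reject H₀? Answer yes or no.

Exact binomial: n=19, k=11, p₀=2/5=0.4000
P(X=j) = C(n,j)·p₀^j·(1−p₀)^(n−j); p = Σ P(X=j) over j with P(X=j) ≤ P(X=11)
p-value (two-sided) = 0.15809
At α=0.05: p ≥ α → fail to reject H₀

reject H₀: no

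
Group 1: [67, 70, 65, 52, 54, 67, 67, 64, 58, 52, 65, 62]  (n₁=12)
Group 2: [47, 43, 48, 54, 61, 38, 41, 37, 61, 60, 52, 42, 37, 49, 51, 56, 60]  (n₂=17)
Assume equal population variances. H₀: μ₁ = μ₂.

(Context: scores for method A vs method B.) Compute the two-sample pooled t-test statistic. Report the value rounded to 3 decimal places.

test statistic = 4.342

x̄₁=61.917, s₁=6.331, n₁=12
x̄₂=49.235, s₂=8.584, n₂=17
s_p² = [11·6.331² + 16·8.584²]/27 = 59.9991
SE = √(s_p²·(1/12+1/17)) = 2.9205
t = (61.917−49.235)/2.9205 = 4.3422
df = 27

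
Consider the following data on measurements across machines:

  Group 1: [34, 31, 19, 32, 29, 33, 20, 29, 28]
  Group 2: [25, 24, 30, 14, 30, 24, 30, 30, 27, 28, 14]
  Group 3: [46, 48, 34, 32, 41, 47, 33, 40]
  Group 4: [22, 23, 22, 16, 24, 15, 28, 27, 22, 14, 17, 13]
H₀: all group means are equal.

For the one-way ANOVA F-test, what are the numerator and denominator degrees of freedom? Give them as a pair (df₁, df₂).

k = 4 groups, N = 40 total
df = (k−1, N−k) = (4−1, 40−4) = (3, 36)

degrees of freedom = [3, 36]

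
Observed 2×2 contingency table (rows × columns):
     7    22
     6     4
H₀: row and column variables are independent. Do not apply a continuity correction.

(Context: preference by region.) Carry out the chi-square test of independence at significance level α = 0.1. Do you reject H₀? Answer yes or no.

Row totals [29, 10], col totals [13, 26], n=39
χ² = (7−9.67)²/9.67 + (22−19.33)²/19.33 + (6−3.33)²/3.33 + (4−6.67)²/6.67 = 4.3034
df = 1
p-value (upper-tail) = 0.03804
At α=0.1: p < α → reject H₀

reject H₀: yes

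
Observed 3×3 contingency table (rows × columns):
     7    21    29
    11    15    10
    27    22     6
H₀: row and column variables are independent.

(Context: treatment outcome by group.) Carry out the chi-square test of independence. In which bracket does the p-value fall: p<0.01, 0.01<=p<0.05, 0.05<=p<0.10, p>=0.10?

Row totals [57, 36, 55], col totals [45, 58, 45], n=148
χ² = (7−17.33)²/17.33 + (21−22.34)²/22.34 + (29−17.33)²/17.33 + (11−10.95)²/10.95 + (15−14.11)²/14.11 + (10−10.95)²/10.95 + (27−16.72)²/16.72 + (22−21.55)²/21.55 + (6−16.72)²/16.72 = 27.4341
df = 4
p-value (upper-tail) = 0.00002
→ bracket: p<0.01

p-value bracket: p<0.01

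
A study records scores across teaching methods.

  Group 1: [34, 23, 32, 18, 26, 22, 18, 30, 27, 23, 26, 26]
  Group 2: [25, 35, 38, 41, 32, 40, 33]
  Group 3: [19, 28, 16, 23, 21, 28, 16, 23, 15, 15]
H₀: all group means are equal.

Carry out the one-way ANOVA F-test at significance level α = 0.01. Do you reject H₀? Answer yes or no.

Group means [25.42, 34.86, 20.40], grand mean 25.966
SSB = Σnᵢ(x̄ᵢ−x̄)² = 866.792; SSW = ΣΣ(x−x̄ᵢ)² = 686.174
MSB = 866.792/2 = 433.3959; MSW = 686.174/26 = 26.3913
F = MSB/MSW = 16.4219
df = (2, 26)
p-value (upper-tail) = 0.00002
At α=0.01: p < α → reject H₀

reject H₀: yes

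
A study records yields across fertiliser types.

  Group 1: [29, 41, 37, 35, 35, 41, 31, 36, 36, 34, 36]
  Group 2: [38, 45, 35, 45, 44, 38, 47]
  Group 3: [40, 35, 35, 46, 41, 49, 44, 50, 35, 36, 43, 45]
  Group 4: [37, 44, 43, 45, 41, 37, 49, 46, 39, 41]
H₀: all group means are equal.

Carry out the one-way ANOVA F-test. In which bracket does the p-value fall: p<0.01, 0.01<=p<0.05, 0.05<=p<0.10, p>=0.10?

p-value bracket: p<0.01

Group means [35.55, 41.71, 41.58, 42.20], grand mean 40.100
SSB = Σnᵢ(x̄ᵢ−x̄)² = 316.927; SSW = ΣΣ(x−x̄ᵢ)² = 724.673
MSB = 316.927/3 = 105.6425; MSW = 724.673/36 = 20.1298
F = MSB/MSW = 5.2481
df = (3, 36)
p-value (upper-tail) = 0.00416
→ bracket: p<0.01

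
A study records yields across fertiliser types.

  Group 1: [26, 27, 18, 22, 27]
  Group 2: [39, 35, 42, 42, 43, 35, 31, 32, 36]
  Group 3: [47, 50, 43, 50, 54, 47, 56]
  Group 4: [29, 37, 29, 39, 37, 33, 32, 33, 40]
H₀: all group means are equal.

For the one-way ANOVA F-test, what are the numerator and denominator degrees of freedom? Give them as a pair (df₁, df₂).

degrees of freedom = [3, 26]

k = 4 groups, N = 30 total
df = (k−1, N−k) = (4−1, 30−4) = (3, 26)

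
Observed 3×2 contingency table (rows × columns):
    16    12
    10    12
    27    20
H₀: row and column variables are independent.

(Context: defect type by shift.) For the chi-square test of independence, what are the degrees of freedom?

degrees of freedom = 2

df = (r−1)(c−1) = (3−1)·(2−1) = 2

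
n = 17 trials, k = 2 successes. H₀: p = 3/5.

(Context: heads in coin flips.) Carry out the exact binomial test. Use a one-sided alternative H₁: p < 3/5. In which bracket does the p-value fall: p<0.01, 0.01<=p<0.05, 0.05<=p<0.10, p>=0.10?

Exact binomial: n=17, k=2, p₀=3/5=0.6000
P(X≤2) from Σ C(n,i)·p₀^i·(1−p₀)^(n−i)
p-value (one-sided, H₁ less) = 0.00006
→ bracket: p<0.01

p-value bracket: p<0.01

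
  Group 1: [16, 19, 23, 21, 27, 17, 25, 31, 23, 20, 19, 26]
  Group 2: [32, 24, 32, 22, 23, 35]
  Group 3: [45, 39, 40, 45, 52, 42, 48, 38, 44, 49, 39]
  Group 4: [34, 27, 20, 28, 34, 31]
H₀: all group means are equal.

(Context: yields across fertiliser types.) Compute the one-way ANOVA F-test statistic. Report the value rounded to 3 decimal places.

test statistic = 39.514

Group means [22.25, 28.00, 43.73, 29.00], grand mean 31.143
SSB = Σnᵢ(x̄ᵢ−x̄)² = 2777.854; SSW = ΣΣ(x−x̄ᵢ)² = 726.432
MSB = 2777.854/3 = 925.9513; MSW = 726.432/31 = 23.4333
F = MSB/MSW = 39.5144
df = (3, 31)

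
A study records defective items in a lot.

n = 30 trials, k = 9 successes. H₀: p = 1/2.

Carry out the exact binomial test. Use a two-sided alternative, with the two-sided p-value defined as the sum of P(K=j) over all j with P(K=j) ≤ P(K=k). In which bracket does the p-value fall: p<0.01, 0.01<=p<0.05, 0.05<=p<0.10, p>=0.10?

p-value bracket: 0.01<=p<0.05

Exact binomial: n=30, k=9, p₀=1/2=0.5000
P(X=j) = C(n,j)·p₀^j·(1−p₀)^(n−j); p = Σ P(X=j) over j with P(X=j) ≤ P(X=9)
p-value (two-sided) = 0.04277
→ bracket: 0.01<=p<0.05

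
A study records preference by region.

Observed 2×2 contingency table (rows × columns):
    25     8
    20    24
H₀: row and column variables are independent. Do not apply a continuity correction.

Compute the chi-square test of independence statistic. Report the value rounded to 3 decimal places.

Row totals [33, 44], col totals [45, 32], n=77
χ² = (25−19.29)²/19.29 + (8−13.71)²/13.71 + (20−25.71)²/25.71 + (24−18.29)²/18.29 = 7.1296
df = 1

test statistic = 7.130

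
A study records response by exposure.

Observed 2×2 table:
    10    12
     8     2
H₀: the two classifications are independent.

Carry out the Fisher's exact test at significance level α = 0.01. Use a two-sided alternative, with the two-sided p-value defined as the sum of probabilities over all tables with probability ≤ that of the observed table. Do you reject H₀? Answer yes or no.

reject H₀: no

Margins: r₁=22, r₂=10, c₁=18, c₂=14, n=32
p_obs = C(22,10)·C(10,8)/C(32,18); sum pmf over tables with pmf ≤ p_obs
p-value (two-sided) = 0.12406
At α=0.01: p ≥ α → fail to reject H₀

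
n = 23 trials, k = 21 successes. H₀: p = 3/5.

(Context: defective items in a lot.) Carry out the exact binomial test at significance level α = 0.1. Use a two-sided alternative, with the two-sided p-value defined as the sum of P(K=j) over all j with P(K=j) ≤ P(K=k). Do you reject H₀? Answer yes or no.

reject H₀: yes

Exact binomial: n=23, k=21, p₀=3/5=0.6000
P(X=j) = C(n,j)·p₀^j·(1−p₀)^(n−j); p = Σ P(X=j) over j with P(X=j) ≤ P(X=21)
p-value (two-sided) = 0.00204
At α=0.1: p < α → reject H₀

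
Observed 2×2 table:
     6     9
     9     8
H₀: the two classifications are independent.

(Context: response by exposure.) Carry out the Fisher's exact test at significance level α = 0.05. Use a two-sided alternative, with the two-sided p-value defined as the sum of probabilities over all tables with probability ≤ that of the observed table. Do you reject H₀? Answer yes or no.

reject H₀: no

Margins: r₁=15, r₂=17, c₁=15, c₂=17, n=32
p_obs = C(15,6)·C(17,9)/C(32,15); sum pmf over tables with pmf ≤ p_obs
p-value (two-sided) = 0.50226
At α=0.05: p ≥ α → fail to reject H₀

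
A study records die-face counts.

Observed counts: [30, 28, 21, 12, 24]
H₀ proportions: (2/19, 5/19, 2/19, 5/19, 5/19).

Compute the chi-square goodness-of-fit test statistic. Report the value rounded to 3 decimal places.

test statistic = 45.476

n = 115; E_i = n·p_i = [12.11, 30.26, 12.11, 30.26, 30.26]
χ² = (30−12.11)²/12.11 + (28−30.26)²/30.26 + (21−12.11)²/12.11 + (12−30.26)²/30.26 + (24−30.26)²/30.26 = 45.4757
df = 4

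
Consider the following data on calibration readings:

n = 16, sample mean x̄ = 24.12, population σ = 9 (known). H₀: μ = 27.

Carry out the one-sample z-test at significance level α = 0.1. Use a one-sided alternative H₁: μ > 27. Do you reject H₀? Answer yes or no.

SE = σ/√n = 9/√16 = 2.2500
z = (x̄−μ₀)/SE = (24.12−27)/2.2500 = -1.2800
p-value (one-sided, H₁ greater) = 0.89973
At α=0.1: p ≥ α → fail to reject H₀

reject H₀: no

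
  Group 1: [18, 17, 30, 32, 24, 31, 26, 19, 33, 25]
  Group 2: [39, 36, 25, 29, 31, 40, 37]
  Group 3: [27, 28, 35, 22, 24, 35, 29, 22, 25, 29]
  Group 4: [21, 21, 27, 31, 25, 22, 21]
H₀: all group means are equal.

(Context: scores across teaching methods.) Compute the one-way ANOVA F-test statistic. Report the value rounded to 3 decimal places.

Group means [25.50, 33.86, 27.60, 24.00], grand mean 27.529
SSB = Σnᵢ(x̄ᵢ−x̄)² = 408.713; SSW = ΣΣ(x−x̄ᵢ)² = 797.757
MSB = 408.713/3 = 136.2378; MSW = 797.757/30 = 26.5919
F = MSB/MSW = 5.1233
df = (3, 30)

test statistic = 5.123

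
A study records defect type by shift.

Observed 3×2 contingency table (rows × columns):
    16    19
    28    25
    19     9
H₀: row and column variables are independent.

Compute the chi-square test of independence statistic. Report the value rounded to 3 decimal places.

test statistic = 3.160

Row totals [35, 53, 28], col totals [63, 53], n=116
χ² = (16−19.01)²/19.01 + (19−15.99)²/15.99 + (28−28.78)²/28.78 + (25−24.22)²/24.22 + (19−15.21)²/15.21 + (9−12.79)²/12.79 = 3.1598
df = 2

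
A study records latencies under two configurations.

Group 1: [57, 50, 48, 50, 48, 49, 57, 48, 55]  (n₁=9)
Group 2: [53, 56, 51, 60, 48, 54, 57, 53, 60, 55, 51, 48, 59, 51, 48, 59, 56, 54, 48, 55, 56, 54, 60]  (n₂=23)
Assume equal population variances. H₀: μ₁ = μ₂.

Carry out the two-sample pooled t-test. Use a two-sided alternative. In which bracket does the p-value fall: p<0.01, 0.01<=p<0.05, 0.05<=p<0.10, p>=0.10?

x̄₁=51.333, s₁=3.873, n₁=9
x̄₂=54.174, s₂=4.007, n₂=23
s_p² = [8·3.873² + 22·4.007²]/30 = 15.7768
SE = √(s_p²·(1/9+1/23)) = 1.5617
t = (51.333−54.174)/1.5617 = -1.8189
df = 30
p-value (two-sided) = 0.07892
→ bracket: 0.05<=p<0.10

p-value bracket: 0.05<=p<0.10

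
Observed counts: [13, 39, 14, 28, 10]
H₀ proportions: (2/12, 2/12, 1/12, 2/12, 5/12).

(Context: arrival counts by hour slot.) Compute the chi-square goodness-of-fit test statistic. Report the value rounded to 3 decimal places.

n = 104; E_i = n·p_i = [17.33, 17.33, 8.67, 17.33, 43.33]
χ² = (13−17.33)²/17.33 + (39−17.33)²/17.33 + (14−8.67)²/8.67 + (28−17.33)²/17.33 + (10−43.33)²/43.33 = 63.6538
df = 4

test statistic = 63.654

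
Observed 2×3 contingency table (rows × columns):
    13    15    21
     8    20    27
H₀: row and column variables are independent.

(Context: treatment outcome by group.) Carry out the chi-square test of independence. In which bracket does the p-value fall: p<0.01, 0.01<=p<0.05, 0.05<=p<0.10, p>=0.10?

Row totals [49, 55], col totals [21, 35, 48], n=104
χ² = (13−9.89)²/9.89 + (15−16.49)²/16.49 + (21−22.62)²/22.62 + (8−11.11)²/11.11 + (20−18.51)²/18.51 + (27−25.38)²/25.38 = 2.3163
df = 2
p-value (upper-tail) = 0.31406
→ bracket: p>=0.10

p-value bracket: p>=0.10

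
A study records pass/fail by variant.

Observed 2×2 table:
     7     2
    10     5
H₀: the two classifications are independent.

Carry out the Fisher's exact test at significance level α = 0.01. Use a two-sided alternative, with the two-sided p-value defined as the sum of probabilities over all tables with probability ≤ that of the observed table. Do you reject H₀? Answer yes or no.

Margins: r₁=9, r₂=15, c₁=17, c₂=7, n=24
p_obs = C(9,7)·C(15,10)/C(24,17); sum pmf over tables with pmf ≤ p_obs
p-value (two-sided) = 0.66871
At α=0.01: p ≥ α → fail to reject H₀

reject H₀: no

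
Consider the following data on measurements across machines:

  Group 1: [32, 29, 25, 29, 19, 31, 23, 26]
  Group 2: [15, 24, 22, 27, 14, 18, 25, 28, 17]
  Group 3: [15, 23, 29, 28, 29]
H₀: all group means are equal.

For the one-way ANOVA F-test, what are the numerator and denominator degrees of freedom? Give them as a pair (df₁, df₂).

degrees of freedom = [2, 19]

k = 3 groups, N = 22 total
df = (k−1, N−k) = (3−1, 22−3) = (2, 19)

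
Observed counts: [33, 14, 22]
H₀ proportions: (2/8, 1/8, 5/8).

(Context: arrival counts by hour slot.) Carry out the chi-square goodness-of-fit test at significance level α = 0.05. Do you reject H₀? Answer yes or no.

reject H₀: yes

n = 69; E_i = n·p_i = [17.25, 8.62, 43.12]
χ² = (33−17.25)²/17.25 + (14−8.62)²/8.62 + (22−43.12)²/43.12 = 28.0783
df = 2
p-value (upper-tail) = 0.00000
At α=0.05: p < α → reject H₀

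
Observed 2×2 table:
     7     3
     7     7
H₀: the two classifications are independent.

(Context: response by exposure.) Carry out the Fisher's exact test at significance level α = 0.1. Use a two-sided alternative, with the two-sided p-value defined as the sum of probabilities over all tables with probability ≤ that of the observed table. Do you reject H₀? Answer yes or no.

reject H₀: no

Margins: r₁=10, r₂=14, c₁=14, c₂=10, n=24
p_obs = C(10,7)·C(14,7)/C(24,14); sum pmf over tables with pmf ≤ p_obs
p-value (two-sided) = 0.42122
At α=0.1: p ≥ α → fail to reject H₀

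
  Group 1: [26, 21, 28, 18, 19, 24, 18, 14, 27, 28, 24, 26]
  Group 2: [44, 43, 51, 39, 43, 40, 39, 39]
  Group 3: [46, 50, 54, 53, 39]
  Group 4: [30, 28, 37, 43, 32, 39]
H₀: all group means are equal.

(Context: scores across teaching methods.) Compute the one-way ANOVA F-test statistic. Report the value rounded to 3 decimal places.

test statistic = 41.684

Group means [22.75, 42.25, 48.40, 34.83], grand mean 34.258
SSB = Σnᵢ(x̄ᵢ−x̄)² = 3102.152; SSW = ΣΣ(x−x̄ᵢ)² = 669.783
MSB = 3102.152/3 = 1034.0507; MSW = 669.783/27 = 24.8068
F = MSB/MSW = 41.6842
df = (3, 27)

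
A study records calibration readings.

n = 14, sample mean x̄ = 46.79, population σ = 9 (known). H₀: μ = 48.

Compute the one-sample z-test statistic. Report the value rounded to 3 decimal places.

SE = σ/√n = 9/√14 = 2.4054
z = (x̄−μ₀)/SE = (46.79−48)/2.4054 = -0.5030

test statistic = -0.503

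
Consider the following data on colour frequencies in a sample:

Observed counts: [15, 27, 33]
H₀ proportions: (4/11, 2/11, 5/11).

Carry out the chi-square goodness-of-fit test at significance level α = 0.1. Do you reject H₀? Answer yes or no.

reject H₀: yes

n = 75; E_i = n·p_i = [27.27, 13.64, 34.09]
χ² = (15−27.27)²/27.27 + (27−13.64)²/13.64 + (33−34.09)²/34.09 = 18.6540
df = 2
p-value (upper-tail) = 0.00009
At α=0.1: p < α → reject H₀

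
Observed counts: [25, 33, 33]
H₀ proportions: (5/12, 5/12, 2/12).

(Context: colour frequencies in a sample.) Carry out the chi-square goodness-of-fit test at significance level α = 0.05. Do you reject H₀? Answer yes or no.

n = 91; E_i = n·p_i = [37.92, 37.92, 15.17]
χ² = (25−37.92)²/37.92 + (33−37.92)²/37.92 + (33−15.17)²/15.17 = 26.0066
df = 2
p-value (upper-tail) = 0.00000
At α=0.05: p < α → reject H₀

reject H₀: yes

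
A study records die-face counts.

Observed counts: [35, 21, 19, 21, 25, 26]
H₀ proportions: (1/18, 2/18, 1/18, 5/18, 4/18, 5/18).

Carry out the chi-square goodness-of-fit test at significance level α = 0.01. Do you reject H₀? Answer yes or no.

reject H₀: yes

n = 147; E_i = n·p_i = [8.17, 16.33, 8.17, 40.83, 32.67, 40.83]
χ² = (35−8.17)²/8.17 + (21−16.33)²/16.33 + (19−8.17)²/8.17 + (21−40.83)²/40.83 + (25−32.67)²/32.67 + (26−40.83)²/40.83 = 120.6918
df = 5
p-value (upper-tail) = 0.00000
At α=0.01: p < α → reject H₀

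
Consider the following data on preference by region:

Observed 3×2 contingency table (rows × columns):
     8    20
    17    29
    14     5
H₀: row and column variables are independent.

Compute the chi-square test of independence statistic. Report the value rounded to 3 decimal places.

test statistic = 10.387

Row totals [28, 46, 19], col totals [39, 54], n=93
χ² = (8−11.74)²/11.74 + (20−16.26)²/16.26 + (17−19.29)²/19.29 + (29−26.71)²/26.71 + (14−7.97)²/7.97 + (5−11.03)²/11.03 = 10.3873
df = 2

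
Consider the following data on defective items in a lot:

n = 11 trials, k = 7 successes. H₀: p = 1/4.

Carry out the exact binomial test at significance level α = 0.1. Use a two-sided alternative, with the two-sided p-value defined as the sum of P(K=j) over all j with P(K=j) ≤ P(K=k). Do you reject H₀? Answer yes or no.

Exact binomial: n=11, k=7, p₀=1/4=0.2500
P(X=j) = C(n,j)·p₀^j·(1−p₀)^(n−j); p = Σ P(X=j) over j with P(X=j) ≤ P(X=7)
p-value (two-sided) = 0.00756
At α=0.1: p < α → reject H₀

reject H₀: yes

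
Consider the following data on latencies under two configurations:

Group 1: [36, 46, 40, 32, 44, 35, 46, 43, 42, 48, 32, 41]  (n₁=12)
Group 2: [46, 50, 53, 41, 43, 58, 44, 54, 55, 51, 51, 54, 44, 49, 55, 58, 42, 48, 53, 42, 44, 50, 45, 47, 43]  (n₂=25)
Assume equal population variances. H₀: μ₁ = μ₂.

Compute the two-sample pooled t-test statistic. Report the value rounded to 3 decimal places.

test statistic = -4.473

x̄₁=40.417, s₁=5.501, n₁=12
x̄₂=48.800, s₂=5.260, n₂=25
s_p² = [11·5.501² + 24·5.260²]/35 = 28.4833
SE = √(s_p²·(1/12+1/25)) = 1.8743
t = (40.417−48.800)/1.8743 = -4.4728
df = 35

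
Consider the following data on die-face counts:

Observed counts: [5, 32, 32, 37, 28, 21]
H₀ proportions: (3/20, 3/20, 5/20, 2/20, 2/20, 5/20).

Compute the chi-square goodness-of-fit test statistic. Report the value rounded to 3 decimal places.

test statistic = 66.828

n = 155; E_i = n·p_i = [23.25, 23.25, 38.75, 15.50, 15.50, 38.75]
χ² = (5−23.25)²/23.25 + (32−23.25)²/23.25 + (32−38.75)²/38.75 + (37−15.50)²/15.50 + (28−15.50)²/15.50 + (21−38.75)²/38.75 = 66.8280
df = 5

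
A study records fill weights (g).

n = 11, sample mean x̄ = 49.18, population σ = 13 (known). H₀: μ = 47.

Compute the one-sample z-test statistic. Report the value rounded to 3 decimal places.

SE = σ/√n = 13/√11 = 3.9196
z = (x̄−μ₀)/SE = (49.18−47)/3.9196 = 0.5562

test statistic = 0.556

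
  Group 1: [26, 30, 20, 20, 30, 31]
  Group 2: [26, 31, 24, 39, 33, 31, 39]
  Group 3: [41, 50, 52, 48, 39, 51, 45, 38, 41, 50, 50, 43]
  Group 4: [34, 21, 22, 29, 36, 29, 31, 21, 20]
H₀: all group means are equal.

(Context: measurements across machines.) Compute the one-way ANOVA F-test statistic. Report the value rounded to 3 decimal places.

test statistic = 26.992

Group means [26.17, 31.86, 45.67, 27.00], grand mean 34.441
SSB = Σnᵢ(x̄ᵢ−x̄)² = 2468.025; SSW = ΣΣ(x−x̄ᵢ)² = 914.357
MSB = 2468.025/3 = 822.6751; MSW = 914.357/30 = 30.4786
F = MSB/MSW = 26.9919
df = (3, 30)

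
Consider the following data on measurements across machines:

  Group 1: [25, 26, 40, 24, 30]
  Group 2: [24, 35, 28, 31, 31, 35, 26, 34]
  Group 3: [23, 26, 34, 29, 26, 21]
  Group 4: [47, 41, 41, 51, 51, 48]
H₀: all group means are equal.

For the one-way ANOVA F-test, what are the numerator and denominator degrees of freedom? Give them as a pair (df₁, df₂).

k = 4 groups, N = 25 total
df = (k−1, N−k) = (4−1, 25−4) = (3, 21)

degrees of freedom = [3, 21]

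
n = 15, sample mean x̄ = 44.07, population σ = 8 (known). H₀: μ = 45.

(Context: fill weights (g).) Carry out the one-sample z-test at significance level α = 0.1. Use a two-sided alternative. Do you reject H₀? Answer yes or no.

reject H₀: no

SE = σ/√n = 8/√15 = 2.0656
z = (x̄−μ₀)/SE = (44.07−45)/2.0656 = -0.4502
p-value (two-sided) = 0.65254
At α=0.1: p ≥ α → fail to reject H₀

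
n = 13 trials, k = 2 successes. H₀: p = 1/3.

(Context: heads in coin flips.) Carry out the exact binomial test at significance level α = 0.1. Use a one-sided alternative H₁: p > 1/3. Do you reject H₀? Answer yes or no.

Exact binomial: n=13, k=2, p₀=1/3=0.3333
P(X≥2) from Σ C(n,i)·p₀^i·(1−p₀)^(n−i)
p-value (one-sided, H₁ greater) = 0.96146
At α=0.1: p ≥ α → fail to reject H₀

reject H₀: no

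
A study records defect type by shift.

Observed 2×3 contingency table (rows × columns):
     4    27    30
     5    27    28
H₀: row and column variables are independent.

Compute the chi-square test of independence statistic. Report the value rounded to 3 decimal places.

test statistic = 0.172

Row totals [61, 60], col totals [9, 54, 58], n=121
χ² = (4−4.54)²/4.54 + (27−27.22)²/27.22 + (30−29.24)²/29.24 + (5−4.46)²/4.46 + (27−26.78)²/26.78 + (28−28.76)²/28.76 = 0.1718
df = 2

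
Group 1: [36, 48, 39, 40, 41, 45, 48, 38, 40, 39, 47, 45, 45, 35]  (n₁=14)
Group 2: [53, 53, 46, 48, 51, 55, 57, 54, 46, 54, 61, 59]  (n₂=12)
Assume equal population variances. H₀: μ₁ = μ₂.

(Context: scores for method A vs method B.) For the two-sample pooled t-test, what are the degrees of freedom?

degrees of freedom = 24

df = n₁ + n₂ − 2 = 14 + 12 − 2 = 24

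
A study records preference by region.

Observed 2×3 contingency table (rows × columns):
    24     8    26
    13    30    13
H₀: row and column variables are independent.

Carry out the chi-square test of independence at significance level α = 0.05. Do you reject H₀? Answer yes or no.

reject H₀: yes

Row totals [58, 56], col totals [37, 38, 39], n=114
χ² = (24−18.82)²/18.82 + (8−19.33)²/19.33 + (26−19.84)²/19.84 + (13−18.18)²/18.18 + (30−18.67)²/18.67 + (13−19.16)²/19.16 = 20.3116
df = 2
p-value (upper-tail) = 0.00004
At α=0.05: p < α → reject H₀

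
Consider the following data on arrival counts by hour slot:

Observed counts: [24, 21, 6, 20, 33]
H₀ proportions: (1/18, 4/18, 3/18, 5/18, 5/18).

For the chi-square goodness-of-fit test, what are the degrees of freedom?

df = k − 1 = 5 − 1 = 4

degrees of freedom = 4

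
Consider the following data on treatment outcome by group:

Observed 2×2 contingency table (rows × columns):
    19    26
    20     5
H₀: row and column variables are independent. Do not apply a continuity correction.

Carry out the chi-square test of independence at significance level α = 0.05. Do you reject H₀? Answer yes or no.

reject H₀: yes

Row totals [45, 25], col totals [39, 31], n=70
χ² = (19−25.07)²/25.07 + (26−19.93)²/19.93 + (20−13.93)²/13.93 + (5−11.07)²/11.07 = 9.2960
df = 1
p-value (upper-tail) = 0.00230
At α=0.05: p < α → reject H₀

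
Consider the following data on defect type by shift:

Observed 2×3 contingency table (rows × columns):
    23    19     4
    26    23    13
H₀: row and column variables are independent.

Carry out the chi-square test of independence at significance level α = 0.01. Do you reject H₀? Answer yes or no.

reject H₀: no

Row totals [46, 62], col totals [49, 42, 17], n=108
χ² = (23−20.87)²/20.87 + (19−17.89)²/17.89 + (4−7.24)²/7.24 + (26−28.13)²/28.13 + (23−24.11)²/24.11 + (13−9.76)²/9.76 = 3.0254
df = 2
p-value (upper-tail) = 0.22032
At α=0.01: p ≥ α → fail to reject H₀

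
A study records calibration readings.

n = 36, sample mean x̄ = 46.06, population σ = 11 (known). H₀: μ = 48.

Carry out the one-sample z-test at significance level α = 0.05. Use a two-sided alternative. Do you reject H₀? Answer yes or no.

reject H₀: no

SE = σ/√n = 11/√36 = 1.8333
z = (x̄−μ₀)/SE = (46.06−48)/1.8333 = -1.0582
p-value (two-sided) = 0.28997
At α=0.05: p ≥ α → fail to reject H₀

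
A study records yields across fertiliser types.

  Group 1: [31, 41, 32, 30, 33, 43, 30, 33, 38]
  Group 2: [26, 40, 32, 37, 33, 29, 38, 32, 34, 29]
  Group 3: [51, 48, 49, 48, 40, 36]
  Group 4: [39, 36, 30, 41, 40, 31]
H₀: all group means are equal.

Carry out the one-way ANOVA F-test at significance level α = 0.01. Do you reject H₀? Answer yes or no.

reject H₀: yes

Group means [34.56, 33.00, 45.33, 36.17], grand mean 36.452
SSB = Σnᵢ(x̄ᵢ−x̄)² = 625.289; SSW = ΣΣ(x−x̄ᵢ)² = 650.389
MSB = 625.289/3 = 208.4295; MSW = 650.389/27 = 24.0885
F = MSB/MSW = 8.6527
df = (3, 27)
p-value (upper-tail) = 0.00035
At α=0.01: p < α → reject H₀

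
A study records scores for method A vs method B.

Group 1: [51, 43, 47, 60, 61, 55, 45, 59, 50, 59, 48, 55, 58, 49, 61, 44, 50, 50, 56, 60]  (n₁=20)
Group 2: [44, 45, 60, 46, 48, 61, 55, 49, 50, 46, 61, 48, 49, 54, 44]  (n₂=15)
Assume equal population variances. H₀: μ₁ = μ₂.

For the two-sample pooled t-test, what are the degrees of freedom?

df = n₁ + n₂ − 2 = 20 + 15 − 2 = 33

degrees of freedom = 33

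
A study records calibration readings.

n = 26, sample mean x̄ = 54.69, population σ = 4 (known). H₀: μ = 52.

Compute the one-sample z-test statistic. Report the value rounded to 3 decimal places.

SE = σ/√n = 4/√26 = 0.7845
z = (x̄−μ₀)/SE = (54.69−52)/0.7845 = 3.4291

test statistic = 3.429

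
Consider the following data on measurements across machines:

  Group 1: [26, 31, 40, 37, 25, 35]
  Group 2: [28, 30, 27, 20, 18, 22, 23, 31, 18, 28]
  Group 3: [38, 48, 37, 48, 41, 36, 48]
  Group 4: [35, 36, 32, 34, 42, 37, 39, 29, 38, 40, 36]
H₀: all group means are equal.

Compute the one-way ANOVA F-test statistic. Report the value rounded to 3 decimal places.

test statistic = 19.927

Group means [32.33, 24.50, 42.29, 36.18], grand mean 33.324
SSB = Σnᵢ(x̄ᵢ−x̄)² = 1436.543; SSW = ΣΣ(x−x̄ᵢ)² = 720.898
MSB = 1436.543/3 = 478.8476; MSW = 720.898/30 = 24.0299
F = MSB/MSW = 19.9271
df = (3, 30)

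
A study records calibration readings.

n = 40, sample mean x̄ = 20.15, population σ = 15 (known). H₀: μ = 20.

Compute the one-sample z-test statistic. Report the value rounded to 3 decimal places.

SE = σ/√n = 15/√40 = 2.3717
z = (x̄−μ₀)/SE = (20.15−20)/2.3717 = 0.0632

test statistic = 0.063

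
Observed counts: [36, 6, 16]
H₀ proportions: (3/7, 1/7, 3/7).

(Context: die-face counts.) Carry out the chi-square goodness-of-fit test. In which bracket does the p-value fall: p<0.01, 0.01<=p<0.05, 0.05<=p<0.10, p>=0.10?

p-value bracket: 0.01<=p<0.05

n = 58; E_i = n·p_i = [24.86, 8.29, 24.86]
χ² = (36−24.86)²/24.86 + (6−8.29)²/8.29 + (16−24.86)²/24.86 = 8.7816
df = 2
p-value (upper-tail) = 0.01239
→ bracket: 0.01<=p<0.05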